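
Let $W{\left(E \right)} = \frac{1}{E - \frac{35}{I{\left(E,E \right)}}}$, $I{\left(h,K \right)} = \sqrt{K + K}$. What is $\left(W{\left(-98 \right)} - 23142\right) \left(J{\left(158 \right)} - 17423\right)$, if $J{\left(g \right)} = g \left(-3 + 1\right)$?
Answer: $\frac{15780650126346}{38441} + \frac{177390 i}{38441} \approx 4.1052 \cdot 10^{8} + 4.6146 i$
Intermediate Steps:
$I{\left(h,K \right)} = \sqrt{2} \sqrt{K}$ ($I{\left(h,K \right)} = \sqrt{2 K} = \sqrt{2} \sqrt{K}$)
$J{\left(g \right)} = - 2 g$ ($J{\left(g \right)} = g \left(-2\right) = - 2 g$)
$W{\left(E \right)} = \frac{1}{E - \frac{35 \sqrt{2}}{2 \sqrt{E}}}$ ($W{\left(E \right)} = \frac{1}{E - \frac{35}{\sqrt{2} \sqrt{E}}} = \frac{1}{E - 35 \frac{\sqrt{2}}{2 \sqrt{E}}} = \frac{1}{E - \frac{35 \sqrt{2}}{2 \sqrt{E}}}$)
$\left(W{\left(-98 \right)} - 23142\right) \left(J{\left(158 \right)} - 17423\right) = \left(\frac{\sqrt{2} \sqrt{-98}}{-35 + \sqrt{2} \left(-98\right)^{\frac{3}{2}}} - 23142\right) \left(\left(-2\right) 158 - 17423\right) = \left(\frac{\sqrt{2} \cdot 7 i \sqrt{2}}{-35 + \sqrt{2} \left(- 686 i \sqrt{2}\right)} - 23142\right) \left(-316 - 17423\right) = \left(\frac{\sqrt{2} \cdot 7 i \sqrt{2}}{-35 - 1372 i} - 23142\right) \left(-17739\right) = \left(\sqrt{2} \cdot 7 i \sqrt{2} \frac{-35 + 1372 i}{1883609} - 23142\right) \left(-17739\right) = \left(\frac{2 i \left(-35 + 1372 i\right)}{269087} - 23142\right) \left(-17739\right) = \left(-23142 + \frac{2 i \left(-35 + 1372 i\right)}{269087}\right) \left(-17739\right) = 410515938 - \frac{35478 i \left(-35 + 1372 i\right)}{269087}$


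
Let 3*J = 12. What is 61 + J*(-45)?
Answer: -119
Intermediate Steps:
J = 4 (J = (1/3)*12 = 4)
61 + J*(-45) = 61 + 4*(-45) = 61 - 180 = -119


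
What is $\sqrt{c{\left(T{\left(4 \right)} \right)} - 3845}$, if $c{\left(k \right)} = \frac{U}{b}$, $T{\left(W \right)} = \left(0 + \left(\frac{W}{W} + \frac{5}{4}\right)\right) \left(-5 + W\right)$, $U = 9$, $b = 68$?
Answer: $\frac{i \sqrt{4444667}}{34} \approx 62.007 i$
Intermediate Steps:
$T{\left(W \right)} = - \frac{45}{4} + \frac{9 W}{4}$ ($T{\left(W \right)} = \left(0 + \left(1 + 5 \cdot \frac{1}{4}\right)\right) \left(-5 + W\right) = \left(0 + \left(1 + \frac{5}{4}\right)\right) \left(-5 + W\right) = \left(0 + \frac{9}{4}\right) \left(-5 + W\right) = \frac{9 \left(-5 + W\right)}{4} = - \frac{45}{4} + \frac{9 W}{4}$)
$c{\left(k \right)} = \frac{9}{68}$
$\sqrt{c{\left(T{\left(4 \right)} \right)} - 3845} = \sqrt{\frac{9}{68} - 3845} = \sqrt{- \frac{261451}{68}} = \frac{i \sqrt{4444667}}{34}$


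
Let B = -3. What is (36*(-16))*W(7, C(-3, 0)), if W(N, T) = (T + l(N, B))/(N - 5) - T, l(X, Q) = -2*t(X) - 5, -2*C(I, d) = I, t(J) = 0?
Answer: 1872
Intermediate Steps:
C(I, d) = -I/2
l(X, Q) = -5 (l(X, Q) = -2*0 - 5 = 0 - 5 = -5)
W(N, T) = -T + (-5 + T)/(-5 + N) (W(N, T) = (T - 5)/(N - 5) - T = (-5 + T)/(-5 + N) - T = -T + (-5 + T)/(-5 + N))
(36*(-16))*W(7, C(-3, 0)) = (36*(-16))*((-5 + 6*(-1/2*(-3)) - 1*7*(-1/2*(-3)))/(-5 + 7)) = -576*(-5 + 6*(3/2) - 1*7*3/2)/2 = -288*(-5 + 9 - 21/2) = -288*(-13)/2 = -576*(-13/4) = 1872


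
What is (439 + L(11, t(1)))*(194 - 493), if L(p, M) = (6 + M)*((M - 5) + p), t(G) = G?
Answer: -145912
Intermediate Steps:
L(p, M) = (6 + M)*(-5 + M + p) (L(p, M) = (6 + M)*((-5 + M) + p) = (6 + M)*(-5 + M + p))
(439 + L(11, t(1)))*(194 - 493) = (439 + (-30 + 1 + 1² + 6*11 + 1*11))*(194 - 493) = (439 + (-30 + 1 + 1 + 66 + 11))*(-299) = (439 + 49)*(-299) = 488*(-299) = -145912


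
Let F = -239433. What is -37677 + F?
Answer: -277110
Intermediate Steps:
-37677 + F = -37677 - 239433 = -277110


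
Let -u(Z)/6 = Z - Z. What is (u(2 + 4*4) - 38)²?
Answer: 1444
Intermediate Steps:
u(Z) = 0 (u(Z) = -6*(Z - Z) = -6*0 = 0)
(u(2 + 4*4) - 38)² = (0 - 38)² = (-38)² = 1444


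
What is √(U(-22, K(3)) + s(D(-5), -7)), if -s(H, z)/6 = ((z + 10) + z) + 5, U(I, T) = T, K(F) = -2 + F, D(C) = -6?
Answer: I*√5 ≈ 2.2361*I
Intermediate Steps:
s(H, z) = -90 - 12*z (s(H, z) = -6*(((z + 10) + z) + 5) = -6*(((10 + z) + z) + 5) = -6*((10 + 2*z) + 5) = -6*(15 + 2*z) = -90 - 12*z)
√(U(-22, K(3)) + s(D(-5), -7)) = √((-2 + 3) + (-90 - 12*(-7))) = √(1 + (-90 + 84)) = √(1 - 6) = √(-5) = I*√5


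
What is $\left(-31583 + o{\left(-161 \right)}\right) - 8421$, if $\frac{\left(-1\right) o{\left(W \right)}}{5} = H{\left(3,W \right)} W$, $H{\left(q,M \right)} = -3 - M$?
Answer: $87186$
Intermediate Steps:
$o{\left(W \right)} = - 5 W \left(-3 - W\right)$ ($o{\left(W \right)} = - 5 \left(-3 - W\right) W = - 5 W \left(-3 - W\right)$)
$\left(-31583 + o{\left(-161 \right)}\right) - 8421 = \left(-31583 + 5 \left(-161\right) \left(3 - 161\right)\right) - 8421 = \left(-31583 + 5 \left(-161\right) \left(-158\right)\right) - 8421 = \left(-31583 + 127190\right) - 8421 = 95607 - 8421 = 87186$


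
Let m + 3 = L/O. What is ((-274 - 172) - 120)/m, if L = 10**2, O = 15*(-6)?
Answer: 5094/37 ≈ 137.68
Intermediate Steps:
O = -90
L = 100
m = -37/9 (m = -3 + 100/(-90) = -3 + 100*(-1/90) = -3 - 10/9 = -37/9 ≈ -4.1111)
((-274 - 172) - 120)/m = ((-274 - 172) - 120)/(-37/9) = (-446 - 120)*(-9/37) = -566*(-9/37) = 5094/37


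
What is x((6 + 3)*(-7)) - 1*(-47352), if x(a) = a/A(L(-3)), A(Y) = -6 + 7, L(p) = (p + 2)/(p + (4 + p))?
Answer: 47289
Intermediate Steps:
L(p) = (2 + p)/(4 + 2*p)
A(Y) = 1
x(a) = a (x(a) = a/1 = a*1 = a)
x((6 + 3)*(-7)) - 1*(-47352) = (6 + 3)*(-7) - 1*(-47352) = 9*(-7) + 47352 = -63 + 47352 = 47289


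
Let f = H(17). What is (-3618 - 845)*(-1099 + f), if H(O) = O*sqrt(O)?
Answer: 4904837 - 75871*sqrt(17) ≈ 4.5920e+6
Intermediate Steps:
H(O) = O**(3/2)
f = 17*sqrt(17) (f = 17**(3/2) = 17*sqrt(17) ≈ 70.093)
(-3618 - 845)*(-1099 + f) = (-3618 - 845)*(-1099 + 17*sqrt(17)) = -4463*(-1099 + 17*sqrt(17)) = 4904837 - 75871*sqrt(17)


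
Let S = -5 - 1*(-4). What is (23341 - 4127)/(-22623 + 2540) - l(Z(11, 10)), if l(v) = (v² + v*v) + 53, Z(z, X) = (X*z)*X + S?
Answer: -48513618579/20083 ≈ -2.4157e+6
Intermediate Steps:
S = -1 (S = -5 + 4 = -1)
Z(z, X) = -1 + z*X² (Z(z, X) = (X*z)*X - 1 = z*X² - 1 = -1 + z*X²)
l(v) = 53 + 2*v² (l(v) = (v² + v²) + 53 = 2*v² + 53 = 53 + 2*v²)
(23341 - 4127)/(-22623 + 2540) - l(Z(11, 10)) = (23341 - 4127)/(-22623 + 2540) - (53 + 2*(-1 + 11*10²)²) = 19214/(-20083) - (53 + 2*(-1 + 11*100)²) = 19214*(-1/20083) - (53 + 2*(-1 + 1100)²) = -19214/20083 - (53 + 2*1099²) = -19214/20083 - (53 + 2*1207801) = -19214/20083 - (53 + 2415602) = -19214/20083 - 1*2415655 = -19214/20083 - 2415655 = -48513618579/20083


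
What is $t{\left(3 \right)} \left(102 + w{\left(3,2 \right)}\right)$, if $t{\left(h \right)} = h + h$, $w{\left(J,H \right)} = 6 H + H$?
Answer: $696$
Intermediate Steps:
$w{\left(J,H \right)} = 7 H$
$t{\left(h \right)} = 2 h$
$t{\left(3 \right)} \left(102 + w{\left(3,2 \right)}\right) = 2 \cdot 3 \left(102 + 7 \cdot 2\right) = 6 \left(102 + 14\right) = 6 \cdot 116 = 696$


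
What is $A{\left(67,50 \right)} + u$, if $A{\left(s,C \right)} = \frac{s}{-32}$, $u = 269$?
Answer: $\frac{8541}{32} \approx 266.91$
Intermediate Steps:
$A{\left(s,C \right)} = - \frac{s}{32}$ ($A{\left(s,C \right)} = s \left(- \frac{1}{32}\right) = - \frac{s}{32}$)
$A{\left(67,50 \right)} + u = \left(- \frac{1}{32}\right) 67 + 269 = - \frac{67}{32} + 269 = \frac{8541}{32}$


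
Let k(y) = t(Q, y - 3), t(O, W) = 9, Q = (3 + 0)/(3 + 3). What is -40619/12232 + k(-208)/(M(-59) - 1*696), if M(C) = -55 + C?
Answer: -1833971/550440 ≈ -3.3318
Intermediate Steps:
Q = ½ (Q = 3/6 = 3*(⅙) = ½ ≈ 0.50000)
k(y) = 9
-40619/12232 + k(-208)/(M(-59) - 1*696) = -40619/12232 + 9/((-55 - 59) - 1*696) = -40619*1/12232 + 9/(-114 - 696) = -40619/12232 + 9/(-810) = -40619/12232 + 9*(-1/810) = -40619/12232 - 1/90 = -1833971/550440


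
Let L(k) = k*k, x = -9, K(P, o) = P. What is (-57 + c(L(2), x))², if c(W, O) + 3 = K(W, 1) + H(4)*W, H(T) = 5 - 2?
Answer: 1936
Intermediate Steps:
H(T) = 3
L(k) = k²
c(W, O) = -3 + 4*W (c(W, O) = -3 + (W + 3*W) = -3 + 4*W)
(-57 + c(L(2), x))² = (-57 + (-3 + 4*2²))² = (-57 + (-3 + 4*4))² = (-57 + (-3 + 16))² = (-57 + 13)² = (-44)² = 1936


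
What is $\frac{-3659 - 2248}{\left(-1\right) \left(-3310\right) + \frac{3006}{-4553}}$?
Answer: $- \frac{26894571}{15067424} \approx -1.7849$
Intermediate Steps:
$\frac{-3659 - 2248}{\left(-1\right) \left(-3310\right) + \frac{3006}{-4553}} = - \frac{5907}{3310 + 3006 \left(- \frac{1}{4553}\right)} = - \frac{5907}{3310 - \frac{3006}{4553}} = - \frac{5907}{\frac{15067424}{4553}} = \left(-5907\right) \frac{4553}{15067424} = - \frac{26894571}{15067424}$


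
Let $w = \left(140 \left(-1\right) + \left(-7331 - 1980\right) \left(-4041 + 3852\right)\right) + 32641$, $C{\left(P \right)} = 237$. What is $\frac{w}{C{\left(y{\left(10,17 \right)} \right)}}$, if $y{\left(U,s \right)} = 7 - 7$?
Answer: $\frac{1792280}{237} \approx 7562.4$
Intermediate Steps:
$y{\left(U,s \right)} = 0$
$w = 1792280$ ($w = \left(-140 - -1759779\right) + 32641 = \left(-140 + 1759779\right) + 32641 = 1759639 + 32641 = 1792280$)
$\frac{w}{C{\left(y{\left(10,17 \right)} \right)}} = \frac{1792280}{237}$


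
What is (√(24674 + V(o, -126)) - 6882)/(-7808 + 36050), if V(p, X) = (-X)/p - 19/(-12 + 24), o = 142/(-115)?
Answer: -1147/4707 + √4458933267/12031092 ≈ -0.23813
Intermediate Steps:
o = -142/115 (o = 142*(-1/115) = -142/115 ≈ -1.2348)
V(p, X) = -19/12 - X/p (V(p, X) = -X/p - 19/12 = -19/12 - X/p)
(√(24674 + V(o, -126)) - 6882)/(-7808 + 36050) = (√(24674 + (-19/12 - 1*(-126)/(-142/115))) - 6882)/(-7808 + 36050) = (√(24674 + (-19/12 - 1*(-126)*(-115/142))) - 6882)/28242 = (√(24674 + (-19/12 - 7245/71)) - 6882)*(1/28242) = (√(24674 - 88289/852) - 6882)*(1/28242) = (√(20933959/852) - 6882)*(1/28242) = (√4458933267/426 - 6882)*(1/28242) = (-6882 + √4458933267/426)*(1/28242) = -1147/4707 + √4458933267/12031092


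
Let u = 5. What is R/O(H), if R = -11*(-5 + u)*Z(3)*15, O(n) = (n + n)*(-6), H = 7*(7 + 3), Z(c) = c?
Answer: 0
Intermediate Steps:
H = 70 (H = 7*10 = 70)
O(n) = -12*n (O(n) = (2*n)*(-6) = -12*n)
R = 0 (R = -11*(-5 + 5)*3*15 = -0*3*15 = -11*0*15 = 0*15 = 0)
R/O(H) = 0/((-12*70)) = 0/(-840) = 0*(-1/840) = 0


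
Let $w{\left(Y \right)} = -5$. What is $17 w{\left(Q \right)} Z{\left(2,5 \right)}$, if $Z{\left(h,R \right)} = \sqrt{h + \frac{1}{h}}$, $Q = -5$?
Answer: $- \frac{85 \sqrt{10}}{2} \approx -134.4$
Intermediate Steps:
$17 w{\left(Q \right)} Z{\left(2,5 \right)} = 17 \left(-5\right) \sqrt{2 + \frac{1}{2}} = - 85 \sqrt{2 + \frac{1}{2}} = - 85 \sqrt{\frac{5}{2}} = - 85 \frac{\sqrt{10}}{2} = - \frac{85 \sqrt{10}}{2}$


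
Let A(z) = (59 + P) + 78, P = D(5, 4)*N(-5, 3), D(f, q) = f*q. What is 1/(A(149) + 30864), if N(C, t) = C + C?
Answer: 1/30801 ≈ 3.2466e-5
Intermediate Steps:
N(C, t) = 2*C
P = -200 (P = (5*4)*(2*(-5)) = 20*(-10) = -200)
A(z) = -63 (A(z) = (59 - 200) + 78 = -141 + 78 = -63)
1/(A(149) + 30864) = 1/(-63 + 30864) = 1/30801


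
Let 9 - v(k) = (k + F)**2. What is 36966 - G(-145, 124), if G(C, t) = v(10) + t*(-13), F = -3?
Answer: 38618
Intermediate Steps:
v(k) = 9 - (-3 + k)**2 (v(k) = 9 - (k - 3)**2 = 9 - (-3 + k)**2)
G(C, t) = -40 - 13*t (G(C, t) = 10*(6 - 1*10) + t*(-13) = 10*(6 - 10) - 13*t = 10*(-4) - 13*t = -40 - 13*t)
36966 - G(-145, 124) = 36966 - (-40 - 13*124) = 36966 - (-40 - 1612) = 36966 - 1*(-1652) = 36966 + 1652 = 38618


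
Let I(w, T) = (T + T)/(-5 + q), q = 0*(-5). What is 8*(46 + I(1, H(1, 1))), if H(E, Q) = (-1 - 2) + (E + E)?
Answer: 1856/5 ≈ 371.20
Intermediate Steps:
H(E, Q) = -3 + 2*E
q = 0
I(w, T) = -2*T/5 (I(w, T) = (T + T)/(-5 + 0) = (2*T)/(-5) = (2*T)*(-⅕) = -2*T/5)
8*(46 + I(1, H(1, 1))) = 8*(46 - 2*(-3 + 2*1)/5) = 8*(46 - 2*(-3 + 2)/5) = 8*(46 - ⅖*(-1)) = 8*(46 + ⅖) = 8*(232/5) = 1856/5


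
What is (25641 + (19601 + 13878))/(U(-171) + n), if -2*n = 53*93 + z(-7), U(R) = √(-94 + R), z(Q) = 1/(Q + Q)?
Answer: -22845623360/952379557 - 9270016*I*√265/952379557 ≈ -23.988 - 0.15845*I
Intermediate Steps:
z(Q) = 1/(2*Q)
n = -69005/28 (n = -(53*93 + (½)/(-7))/2 = -(4929 + (½)*(-⅐))/2 = -(4929 - 1/14)/2 = -½*69005/14 = -69005/28 ≈ -2464.5)
(25641 + (19601 + 13878))/(U(-171) + n) = (25641 + (19601 + 13878))/(√(-94 - 171) - 69005/28) = (25641 + 33479)/(√(-265) - 69005/28) = 59120/(I*√265 - 69005/28) = 59120/(-69005/28 + I*√265)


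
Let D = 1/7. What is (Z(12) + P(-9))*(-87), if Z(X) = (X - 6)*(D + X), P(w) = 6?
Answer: -48024/7 ≈ -6860.6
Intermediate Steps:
D = ⅐ ≈ 0.14286
Z(X) = (-6 + X)*(⅐ + X) (Z(X) = (X - 6)*(⅐ + X) = (-6 + X)*(⅐ + X))
(Z(12) + P(-9))*(-87) = ((-6/7 + 12² - 41/7*12) + 6)*(-87) = ((-6/7 + 144 - 492/7) + 6)*(-87) = (510/7 + 6)*(-87) = (552/7)*(-87) = -48024/7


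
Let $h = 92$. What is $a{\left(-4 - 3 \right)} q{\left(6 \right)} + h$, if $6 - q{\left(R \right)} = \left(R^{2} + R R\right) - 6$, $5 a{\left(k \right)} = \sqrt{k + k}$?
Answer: $92 - 12 i \sqrt{14} \approx 92.0 - 44.9 i$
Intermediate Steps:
$a{\left(k \right)} = \frac{\sqrt{2} \sqrt{k}}{5}$ ($a{\left(k \right)} = \frac{\sqrt{k + k}}{5} = \frac{\sqrt{2 k}}{5} = \frac{\sqrt{2} \sqrt{k}}{5}$)
$q{\left(R \right)} = 12 - 2 R^{2}$ ($q{\left(R \right)} = 6 - \left(\left(R^{2} + R R\right) - 6\right) = 6 - \left(\left(R^{2} + R^{2}\right) - 6\right) = 6 - \left(2 R^{2} - 6\right) = 6 - \left(-6 + 2 R^{2}\right) = 12 - 2 R^{2}$)
$a{\left(-4 - 3 \right)} q{\left(6 \right)} + h = \frac{\sqrt{2} \sqrt{-4 - 3}}{5} \left(12 - 2 \cdot 6^{2}\right) + 92 = \frac{\sqrt{2} \sqrt{-4 - 3}}{5} \left(12 - 72\right) + 92 = \frac{\sqrt{2} \sqrt{-7}}{5} \left(12 - 72\right) + 92 = \frac{\sqrt{2} i \sqrt{7}}{5} \left(-60\right) + 92 = \frac{i \sqrt{14}}{5} \left(-60\right) + 92 = - 12 i \sqrt{14} + 92 = 92 - 12 i \sqrt{14}$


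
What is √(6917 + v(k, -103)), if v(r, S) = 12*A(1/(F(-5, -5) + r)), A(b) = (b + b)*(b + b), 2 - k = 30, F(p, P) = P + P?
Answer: √2497049/19 ≈ 83.169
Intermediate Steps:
F(p, P) = 2*P
k = -28 (k = 2 - 1*30 = 2 - 30 = -28)
A(b) = 4*b² (A(b) = (2*b)*(2*b) = 4*b²)
v(r, S) = 48/(-10 + r)² (v(r, S) = 12*(4*(1/(2*(-5) + r))²) = 12*(4*(1/(-10 + r))²) = 12*(4/(-10 + r)²) = 48/(-10 + r)²)
√(6917 + v(k, -103)) = √(6917 + 48/(-10 - 28)²) = √(6917 + 48/(-38)²) = √(6917 + 48*(1/1444)) = √(6917 + 12/361) = √(2497049/361) = √2497049/19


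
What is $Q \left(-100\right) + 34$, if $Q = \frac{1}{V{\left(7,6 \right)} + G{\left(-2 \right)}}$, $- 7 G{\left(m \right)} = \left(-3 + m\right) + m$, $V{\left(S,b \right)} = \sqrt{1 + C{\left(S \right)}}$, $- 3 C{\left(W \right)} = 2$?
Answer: $-116 + 50 \sqrt{3} \approx -29.397$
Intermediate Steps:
$C{\left(W \right)} = - \frac{2}{3}$ ($C{\left(W \right)} = \left(- \frac{1}{3}\right) 2 = - \frac{2}{3}$)
$V{\left(S,b \right)} = \frac{\sqrt{3}}{3}$ ($V{\left(S,b \right)} = \sqrt{1 - \frac{2}{3}} = \sqrt{\frac{1}{3}} = \frac{\sqrt{3}}{3}$)
$G{\left(m \right)} = \frac{3}{7} - \frac{2 m}{7}$ ($G{\left(m \right)} = - \frac{\left(-3 + m\right) + m}{7} = - \frac{-3 + 2 m}{7} = \frac{3}{7} - \frac{2 m}{7}$)
$Q = \frac{1}{1 + \frac{\sqrt{3}}{3}}$ ($Q = \frac{1}{\frac{\sqrt{3}}{3} + \left(\frac{3}{7} - - \frac{4}{7}\right)} = \frac{1}{\frac{\sqrt{3}}{3} + \left(\frac{3}{7} + \frac{4}{7}\right)} = \frac{1}{\frac{\sqrt{3}}{3} + 1} = \frac{1}{1 + \frac{\sqrt{3}}{3}} \approx 0.63397$)
$Q \left(-100\right) + 34 = \left(\frac{3}{2} - \frac{\sqrt{3}}{2}\right) \left(-100\right) + 34 = \left(-150 + 50 \sqrt{3}\right) + 34 = -116 + 50 \sqrt{3}$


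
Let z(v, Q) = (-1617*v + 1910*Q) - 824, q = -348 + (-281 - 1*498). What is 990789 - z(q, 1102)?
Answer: -2935566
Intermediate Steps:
q = -1127 (q = -348 + (-281 - 498) = -348 - 779 = -1127)
z(v, Q) = -824 - 1617*v + 1910*Q
990789 - z(q, 1102) = 990789 - (-824 - 1617*(-1127) + 1910*1102) = 990789 - (-824 + 1822359 + 2104820) = 990789 - 1*3926355 = 990789 - 3926355 = -2935566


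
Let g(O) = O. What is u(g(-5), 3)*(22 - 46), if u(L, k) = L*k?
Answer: 360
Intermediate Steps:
u(g(-5), 3)*(22 - 46) = (-5*3)*(22 - 46) = -15*(-24) = 360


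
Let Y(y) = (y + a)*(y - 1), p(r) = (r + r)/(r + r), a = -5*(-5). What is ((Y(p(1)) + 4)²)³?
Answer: 4096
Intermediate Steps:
a = 25
p(r) = 1 (p(r) = (2*r)/((2*r)) = (2*r)*(1/(2*r)) = 1)
Y(y) = (-1 + y)*(25 + y) (Y(y) = (y + 25)*(y - 1) = (25 + y)*(-1 + y) = (-1 + y)*(25 + y))
((Y(p(1)) + 4)²)³ = (((-25 + 1² + 24*1) + 4)²)³ = (((-25 + 1 + 24) + 4)²)³ = ((0 + 4)²)³ = (4²)³ = 16³ = 4096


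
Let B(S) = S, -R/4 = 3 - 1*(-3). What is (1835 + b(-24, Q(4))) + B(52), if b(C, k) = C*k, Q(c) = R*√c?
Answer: 3039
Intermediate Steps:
R = -24 (R = -4*(3 - 1*(-3)) = -4*(3 + 3) = -4*6 = -24)
Q(c) = -24*√c
(1835 + b(-24, Q(4))) + B(52) = (1835 - (-576)*√4) + 52 = (1835 - (-576)*2) + 52 = (1835 - 24*(-48)) + 52 = (1835 + 1152) + 52 = 2987 + 52 = 3039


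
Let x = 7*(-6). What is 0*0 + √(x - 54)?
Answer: 4*I*√6 ≈ 9.798*I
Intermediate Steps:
x = -42
0*0 + √(x - 54) = 0*0 + √(-42 - 54) = 0 + √(-96) = 0 + 4*I*√6 = 4*I*√6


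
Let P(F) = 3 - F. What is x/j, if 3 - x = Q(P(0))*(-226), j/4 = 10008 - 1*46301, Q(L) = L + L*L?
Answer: -2715/145172 ≈ -0.018702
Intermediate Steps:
Q(L) = L + L**2
j = -145172 (j = 4*(10008 - 1*46301) = 4*(10008 - 46301) = 4*(-36293) = -145172)
x = 2715 (x = 3 - (3 - 1*0)*(1 + (3 - 1*0))*(-226) = 3 - (3 + 0)*(1 + (3 + 0))*(-226) = 3 - 3*(1 + 3)*(-226) = 3 - 3*4*(-226) = 3 - 12*(-226) = 3 - 1*(-2712) = 3 + 2712 = 2715)
x/j = 2715/(-145172) = 2715*(-1/145172) = -2715/145172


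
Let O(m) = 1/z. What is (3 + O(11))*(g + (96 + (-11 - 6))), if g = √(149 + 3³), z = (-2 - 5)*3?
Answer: 4898/21 + 248*√11/21 ≈ 272.41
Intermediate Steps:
z = -21 (z = -7*3 = -21)
O(m) = -1/21 (O(m) = 1/(-21) = -1/21)
g = 4*√11 (g = √(149 + 27) = √176 = 4*√11 ≈ 13.266)
(3 + O(11))*(g + (96 + (-11 - 6))) = (3 - 1/21)*(4*√11 + (96 + (-11 - 6))) = 62*(4*√11 + (96 - 17))/21 = 62*(4*√11 + 79)/21 = 62*(79 + 4*√11)/21 = 4898/21 + 248*√11/21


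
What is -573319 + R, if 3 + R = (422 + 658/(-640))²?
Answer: -40561119279/102400 ≈ -3.9610e+5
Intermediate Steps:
R = 18146746321/102400 (R = -3 + (422 + 658/(-640))² = -3 + (422 + 658*(-1/640))² = -3 + (422 - 329/320)² = -3 + (134711/320)² = -3 + 18147053521/102400 = 18146746321/102400 ≈ 1.7721e+5)
-573319 + R = -573319 + 18146746321/102400 = -40561119279/102400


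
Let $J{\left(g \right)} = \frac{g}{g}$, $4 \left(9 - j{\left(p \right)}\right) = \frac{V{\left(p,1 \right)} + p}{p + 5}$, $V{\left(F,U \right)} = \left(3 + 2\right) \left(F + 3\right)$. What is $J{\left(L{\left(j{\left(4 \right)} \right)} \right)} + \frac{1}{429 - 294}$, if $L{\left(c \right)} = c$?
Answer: $\frac{136}{135} \approx 1.0074$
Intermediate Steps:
$V{\left(F,U \right)} = 15 + 5 F$ ($V{\left(F,U \right)} = 5 \left(3 + F\right) = 15 + 5 F$)
$j{\left(p \right)} = 9 - \frac{15 + 6 p}{4 \left(5 + p\right)}$ ($j{\left(p \right)} = 9 - \frac{\left(\left(15 + 5 p\right) + p\right) \frac{1}{p + 5}}{4} = 9 - \frac{\left(15 + 6 p\right) \frac{1}{5 + p}}{4} = 9 - \frac{\frac{1}{5 + p} \left(15 + 6 p\right)}{4} = 9 - \frac{15 + 6 p}{4 \left(5 + p\right)}$)
$J{\left(g \right)} = 1$
$J{\left(L{\left(j{\left(4 \right)} \right)} \right)} + \frac{1}{429 - 294} = 1 + \frac{1}{429 - 294} = 1 + \frac{1}{135} = \frac{136}{135}$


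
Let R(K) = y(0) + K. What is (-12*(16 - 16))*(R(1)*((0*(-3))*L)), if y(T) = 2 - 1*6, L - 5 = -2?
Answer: 0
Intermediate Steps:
L = 3 (L = 5 - 2 = 3)
y(T) = -4 (y(T) = 2 - 6 = -4)
R(K) = -4 + K
(-12*(16 - 16))*(R(1)*((0*(-3))*L)) = (-12*(16 - 16))*((-4 + 1)*((0*(-3))*3)) = (-12*0)*(-0*3) = 0*(-3*0) = 0*0 = 0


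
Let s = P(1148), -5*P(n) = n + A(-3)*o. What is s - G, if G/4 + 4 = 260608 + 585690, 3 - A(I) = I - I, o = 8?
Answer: -16927052/5 ≈ -3.3854e+6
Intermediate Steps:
A(I) = 3 (A(I) = 3 - (I - I) = 3 - 1*0 = 3 + 0 = 3)
P(n) = -24/5 - n/5 (P(n) = -(n + 3*8)/5 = -(n + 24)/5 = -(24 + n)/5 = -24/5 - n/5)
s = -1172/5 (s = -24/5 - ⅕*1148 = -24/5 - 1148/5 = -1172/5 ≈ -234.40)
G = 3385176 (G = -16 + 4*(260608 + 585690) = -16 + 4*846298 = -16 + 3385192 = 3385176)
s - G = -1172/5 - 1*3385176 = -1172/5 - 3385176 = -16927052/5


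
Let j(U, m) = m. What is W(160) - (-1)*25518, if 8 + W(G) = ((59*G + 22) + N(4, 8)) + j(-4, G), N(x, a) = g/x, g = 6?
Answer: 70267/2 ≈ 35134.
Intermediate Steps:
N(x, a) = 6/x
W(G) = 31/2 + 60*G (W(G) = -8 + (((59*G + 22) + 6/4) + G) = -8 + (((22 + 59*G) + 6*(1/4)) + G) = -8 + (((22 + 59*G) + 3/2) + G) = -8 + ((47/2 + 59*G) + G) = -8 + (47/2 + 60*G) = 31/2 + 60*G)
W(160) - (-1)*25518 = (31/2 + 60*160) - (-1)*25518 = (31/2 + 9600) - 1*(-25518) = 19231/2 + 25518 = 70267/2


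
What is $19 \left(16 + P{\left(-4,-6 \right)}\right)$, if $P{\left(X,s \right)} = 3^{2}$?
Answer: $475$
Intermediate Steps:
$P{\left(X,s \right)} = 9$
$19 \left(16 + P{\left(-4,-6 \right)}\right) = 19 \left(16 + 9\right) = 19 \cdot 25 = 475$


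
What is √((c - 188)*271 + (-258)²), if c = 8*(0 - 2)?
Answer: 4*√705 ≈ 106.21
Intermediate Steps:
c = -16 (c = 8*(-2) = -16)
√((c - 188)*271 + (-258)²) = √((-16 - 188)*271 + (-258)²) = √(-204*271 + 66564) = √(-55284 + 66564) = √11280 = 4*√705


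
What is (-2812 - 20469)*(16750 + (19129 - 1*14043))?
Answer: -508363916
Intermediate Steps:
(-2812 - 20469)*(16750 + (19129 - 1*14043)) = -23281*(16750 + (19129 - 14043)) = -23281*(16750 + 5086) = -23281*21836 = -508363916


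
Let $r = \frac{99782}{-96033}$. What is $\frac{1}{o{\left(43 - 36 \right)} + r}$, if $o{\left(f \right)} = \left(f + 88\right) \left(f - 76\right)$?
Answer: $- \frac{96033}{629596097} \approx -0.00015253$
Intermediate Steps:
$o{\left(f \right)} = \left(-76 + f\right) \left(88 + f\right)$ ($o{\left(f \right)} = \left(88 + f\right) \left(-76 + f\right) = \left(-76 + f\right) \left(88 + f\right)$)
$r = - \frac{99782}{96033}$ ($r = 99782 \left(- \frac{1}{96033}\right) = - \frac{99782}{96033} \approx -1.039$)
$\frac{1}{o{\left(43 - 36 \right)} + r} = \frac{1}{\left(-6688 + \left(43 - 36\right)^{2} + 12 \left(43 - 36\right)\right) - \frac{99782}{96033}} = \frac{1}{\left(-6688 + 7^{2} + 12 \cdot 7\right) - \frac{99782}{96033}} = \frac{1}{\left(-6688 + 49 + 84\right) - \frac{99782}{96033}} = \frac{1}{-6555 - \frac{99782}{96033}} = \frac{1}{- \frac{629596097}{96033}} = - \frac{96033}{629596097}$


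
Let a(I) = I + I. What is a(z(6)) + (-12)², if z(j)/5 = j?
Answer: 204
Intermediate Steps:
z(j) = 5*j
a(I) = 2*I
a(z(6)) + (-12)² = 2*(5*6) + (-12)² = 2*30 + 144 = 60 + 144 = 204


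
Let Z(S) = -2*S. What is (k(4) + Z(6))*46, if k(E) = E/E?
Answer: -506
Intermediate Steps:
k(E) = 1
(k(4) + Z(6))*46 = (1 - 2*6)*46 = (1 - 12)*46 = -11*46 = -506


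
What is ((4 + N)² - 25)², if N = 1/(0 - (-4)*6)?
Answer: 24910081/331776 ≈ 75.081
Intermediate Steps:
N = 1/24 (N = 1/(0 - 1*(-24)) = 1/(0 + 24) = 1/24 ≈ 0.041667)
((4 + N)² - 25)² = ((4 + 1/24)² - 25)² = ((97/24)² - 25)² = (9409/576 - 25)² = (-4991/576)² = 24910081/331776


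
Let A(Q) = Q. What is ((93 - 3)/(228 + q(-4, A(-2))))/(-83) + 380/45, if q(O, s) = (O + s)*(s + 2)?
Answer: 239569/28386 ≈ 8.4397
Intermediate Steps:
q(O, s) = (2 + s)*(O + s) (q(O, s) = (O + s)*(2 + s) = (2 + s)*(O + s))
((93 - 3)/(228 + q(-4, A(-2))))/(-83) + 380/45 = ((93 - 3)/(228 + ((-2)**2 + 2*(-4) + 2*(-2) - 4*(-2))))/(-83) + 380/45 = (90/(228 + (4 - 8 - 4 + 8)))*(-1/83) + 380*(1/45) = (90/(228 + 0))*(-1/83) + 76/9 = (90/228)*(-1/83) + 76/9 = (90*(1/228))*(-1/83) + 76/9 = (15/38)*(-1/83) + 76/9 = -15/3154 + 76/9 = 239569/28386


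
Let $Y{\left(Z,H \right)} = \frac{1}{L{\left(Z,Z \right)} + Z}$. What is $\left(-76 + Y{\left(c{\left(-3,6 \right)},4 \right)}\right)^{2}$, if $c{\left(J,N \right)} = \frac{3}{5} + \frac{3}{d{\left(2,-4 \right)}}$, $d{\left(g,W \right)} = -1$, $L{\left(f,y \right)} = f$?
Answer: $\frac{3345241}{576} \approx 5807.7$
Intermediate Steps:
$c{\left(J,N \right)} = - \frac{12}{5}$ ($c{\left(J,N \right)} = \frac{3}{5} + \frac{3}{-1} = 3 \cdot \frac{1}{5} + 3 \left(-1\right) = \frac{3}{5} - 3 = - \frac{12}{5}$)
$Y{\left(Z,H \right)} = \frac{1}{2 Z}$ ($Y{\left(Z,H \right)} = \frac{1}{Z + Z} = \frac{1}{2 Z}$)
$\left(-76 + Y{\left(c{\left(-3,6 \right)},4 \right)}\right)^{2} = \left(-76 + \frac{1}{2 \left(- \frac{12}{5}\right)}\right)^{2} = \left(-76 + \frac{1}{2} \left(- \frac{5}{12}\right)\right)^{2} = \left(-76 - \frac{5}{24}\right)^{2} = \left(- \frac{1829}{24}\right)^{2} = \frac{3345241}{576}$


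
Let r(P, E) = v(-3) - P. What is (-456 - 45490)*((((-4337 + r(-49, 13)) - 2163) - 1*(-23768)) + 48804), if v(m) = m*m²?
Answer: -3036754924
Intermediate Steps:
v(m) = m³
r(P, E) = -27 - P (r(P, E) = (-3)³ - P = -27 - P)
(-456 - 45490)*((((-4337 + r(-49, 13)) - 2163) - 1*(-23768)) + 48804) = (-456 - 45490)*((((-4337 + (-27 - 1*(-49))) - 2163) - 1*(-23768)) + 48804) = -45946*((((-4337 + (-27 + 49)) - 2163) + 23768) + 48804) = -45946*((((-4337 + 22) - 2163) + 23768) + 48804) = -45946*(((-4315 - 2163) + 23768) + 48804) = -45946*((-6478 + 23768) + 48804) = -45946*(17290 + 48804) = -45946*66094 = -3036754924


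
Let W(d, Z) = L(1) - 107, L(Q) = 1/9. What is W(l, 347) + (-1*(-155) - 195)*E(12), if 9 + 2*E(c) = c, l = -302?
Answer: -1502/9 ≈ -166.89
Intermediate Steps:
L(Q) = ⅑
E(c) = -9/2 + c/2
W(d, Z) = -962/9 (W(d, Z) = ⅑ - 107 = -962/9)
W(l, 347) + (-1*(-155) - 195)*E(12) = -962/9 + (-1*(-155) - 195)*(-9/2 + (½)*12) = -962/9 + (155 - 195)*(-9/2 + 6) = -962/9 - 40*3/2 = -962/9 - 60 = -1502/9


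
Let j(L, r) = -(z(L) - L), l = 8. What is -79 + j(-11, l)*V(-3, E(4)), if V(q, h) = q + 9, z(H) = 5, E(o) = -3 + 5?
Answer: -175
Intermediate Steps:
E(o) = 2
V(q, h) = 9 + q
j(L, r) = -5 + L (j(L, r) = -(5 - L) = -5 + L)
-79 + j(-11, l)*V(-3, E(4)) = -79 + (-5 - 11)*(9 - 3) = -79 - 16*6 = -79 - 96 = -175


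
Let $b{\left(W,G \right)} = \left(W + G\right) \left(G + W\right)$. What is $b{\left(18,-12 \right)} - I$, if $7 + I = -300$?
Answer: $343$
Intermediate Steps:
$I = -307$ ($I = -7 - 300 = -307$)
$b{\left(W,G \right)} = \left(G + W\right)^{2}$ ($b{\left(W,G \right)} = \left(G + W\right) \left(G + W\right) = \left(G + W\right)^{2}$)
$b{\left(18,-12 \right)} - I = \left(-12 + 18\right)^{2} - -307 = 6^{2} + 307 = 36 + 307 = 343$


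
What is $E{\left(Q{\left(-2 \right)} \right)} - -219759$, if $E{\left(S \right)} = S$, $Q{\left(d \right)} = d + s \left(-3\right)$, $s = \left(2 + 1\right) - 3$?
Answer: $219757$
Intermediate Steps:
$s = 0$ ($s = 3 - 3 = 0$)
$Q{\left(d \right)} = d$ ($Q{\left(d \right)} = d + 0 \left(-3\right) = d + 0 = d$)
$E{\left(Q{\left(-2 \right)} \right)} - -219759 = -2 - -219759 = -2 + 219759 = 219757$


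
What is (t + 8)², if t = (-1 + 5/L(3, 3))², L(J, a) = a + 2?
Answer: 64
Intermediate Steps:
L(J, a) = 2 + a
t = 0 (t = (-1 + 5/(2 + 3))² = (-1 + 5/5)² = (-1 + 5*(⅕))² = (-1 + 1)² = 0² = 0)
(t + 8)² = (0 + 8)² = 8² = 64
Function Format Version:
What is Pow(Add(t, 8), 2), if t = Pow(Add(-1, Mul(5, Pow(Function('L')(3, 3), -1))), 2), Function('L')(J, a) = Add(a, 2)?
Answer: 64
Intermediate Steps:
Function('L')(J, a) = Add(2, a)
t = 0 (t = Pow(Add(-1, Mul(5, Pow(Add(2, 3), -1))), 2) = Pow(Add(-1, Mul(5, Pow(5, -1))), 2) = Pow(Add(-1, Mul(5, Rational(1, 5))), 2) = Pow(Add(-1, 1), 2) = Pow(0, 2) = 0)
Pow(Add(t, 8), 2) = Pow(Add(0, 8), 2) = Pow(8, 2) = 64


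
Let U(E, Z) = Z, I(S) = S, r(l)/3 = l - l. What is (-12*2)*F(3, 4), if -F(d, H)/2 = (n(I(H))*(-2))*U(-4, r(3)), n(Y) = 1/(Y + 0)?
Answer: 0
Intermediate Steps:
r(l) = 0 (r(l) = 3*(l - l) = 3*0 = 0)
n(Y) = 1/Y
F(d, H) = 0 (F(d, H) = -2*-2/H*0 = -2*(-2/H)*0 = -2*0 = 0)
(-12*2)*F(3, 4) = -12*2*0 = -24*0 = 0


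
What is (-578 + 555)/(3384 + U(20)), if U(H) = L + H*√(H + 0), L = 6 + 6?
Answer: -19527/2881204 + 115*√5/1440602 ≈ -0.0065989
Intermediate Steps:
L = 12
U(H) = 12 + H^(3/2) (U(H) = 12 + H*√(H + 0) = 12 + H*√H = 12 + H^(3/2))
(-578 + 555)/(3384 + U(20)) = (-578 + 555)/(3384 + (12 + 20^(3/2))) = -23/(3384 + (12 + 40*√5)) = -23/(3396 + 40*√5)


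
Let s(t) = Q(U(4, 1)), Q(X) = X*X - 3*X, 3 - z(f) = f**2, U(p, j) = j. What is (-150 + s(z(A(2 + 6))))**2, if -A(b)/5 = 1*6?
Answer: 23104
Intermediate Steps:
A(b) = -30 (A(b) = -5*6 = -30)
z(f) = 3 - f**2
Q(X) = X**2 - 3*X
s(t) = -2 (s(t) = 1*(-3 + 1) = 1*(-2) = -2)
(-150 + s(z(A(2 + 6))))**2 = (-150 - 2)**2 = (-152)**2 = 23104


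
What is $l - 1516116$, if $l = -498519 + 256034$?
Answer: $-1758601$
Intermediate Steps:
$l = -242485$
$l - 1516116 = -242485 - 1516116 = -1758601$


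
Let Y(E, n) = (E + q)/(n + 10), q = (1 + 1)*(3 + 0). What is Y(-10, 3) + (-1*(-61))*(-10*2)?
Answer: -15864/13 ≈ -1220.3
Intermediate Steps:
q = 6 (q = 2*3 = 6)
Y(E, n) = (6 + E)/(10 + n) (Y(E, n) = (E + 6)/(n + 10) = (6 + E)/(10 + n))
Y(-10, 3) + (-1*(-61))*(-10*2) = (6 - 10)/(10 + 3) + (-1*(-61))*(-10*2) = -4/13 + 61*(-20) = (1/13)*(-4) - 1220 = -4/13 - 1220 = -15864/13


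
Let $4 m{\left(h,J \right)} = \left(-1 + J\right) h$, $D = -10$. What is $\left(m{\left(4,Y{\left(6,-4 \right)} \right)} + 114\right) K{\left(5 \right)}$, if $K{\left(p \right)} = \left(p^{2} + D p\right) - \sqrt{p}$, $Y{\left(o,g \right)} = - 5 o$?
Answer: $-2075 - 83 \sqrt{5} \approx -2260.6$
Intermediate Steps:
$m{\left(h,J \right)} = \frac{h \left(-1 + J\right)}{4}$ ($m{\left(h,J \right)} = \frac{\left(-1 + J\right) h}{4} = \frac{h \left(-1 + J\right)}{4}$)
$K{\left(p \right)} = p^{2} - \sqrt{p} - 10 p$ ($K{\left(p \right)} = \left(p^{2} - 10 p\right) - \sqrt{p} = p^{2} - \sqrt{p} - 10 p$)
$\left(m{\left(4,Y{\left(6,-4 \right)} \right)} + 114\right) K{\left(5 \right)} = \left(\frac{1}{4} \cdot 4 \left(-1 - 30\right) + 114\right) \left(5^{2} - \sqrt{5} - 50\right) = \left(\frac{1}{4} \cdot 4 \left(-1 - 30\right) + 114\right) \left(25 - \sqrt{5} - 50\right) = \left(\frac{1}{4} \cdot 4 \left(-31\right) + 114\right) \left(-25 - \sqrt{5}\right) = \left(-31 + 114\right) \left(-25 - \sqrt{5}\right) = 83 \left(-25 - \sqrt{5}\right) = -2075 - 83 \sqrt{5}$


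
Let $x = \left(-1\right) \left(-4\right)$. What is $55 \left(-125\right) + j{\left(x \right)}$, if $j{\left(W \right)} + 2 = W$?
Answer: $-6873$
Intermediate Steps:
$x = 4$
$j{\left(W \right)} = -2 + W$
$55 \left(-125\right) + j{\left(x \right)} = 55 \left(-125\right) + \left(-2 + 4\right) = -6875 + 2 = -6873$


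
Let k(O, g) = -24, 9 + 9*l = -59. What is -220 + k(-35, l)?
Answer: -244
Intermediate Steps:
l = -68/9 (l = -1 + (1/9)*(-59) = -1 - 59/9 = -68/9 ≈ -7.5556)
-220 + k(-35, l) = -220 - 24 = -244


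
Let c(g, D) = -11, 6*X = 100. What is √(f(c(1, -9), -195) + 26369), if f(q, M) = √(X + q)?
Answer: √(237321 + 3*√51)/3 ≈ 162.39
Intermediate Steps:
X = 50/3 (X = (⅙)*100 = 50/3 ≈ 16.667)
f(q, M) = √(50/3 + q)
√(f(c(1, -9), -195) + 26369) = √(√(150 + 9*(-11))/3 + 26369) = √(√(150 - 99)/3 + 26369) = √(√51/3 + 26369) = √(26369 + √51/3)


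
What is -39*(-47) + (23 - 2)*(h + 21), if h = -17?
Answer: 1917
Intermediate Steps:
-39*(-47) + (23 - 2)*(h + 21) = -39*(-47) + (23 - 2)*(-17 + 21) = 1833 + 21*4 = 1833 + 84 = 1917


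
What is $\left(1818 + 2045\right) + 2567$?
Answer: $6430$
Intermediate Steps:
$\left(1818 + 2045\right) + 2567 = 3863 + 2567 = 6430$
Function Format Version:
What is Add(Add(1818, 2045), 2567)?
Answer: 6430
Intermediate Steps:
Add(Add(1818, 2045), 2567) = Add(3863, 2567) = 6430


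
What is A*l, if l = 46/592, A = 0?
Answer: 0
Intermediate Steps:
l = 23/296 (l = 46*(1/592) = 23/296 ≈ 0.077703)
A*l = 0*(23/296) = 0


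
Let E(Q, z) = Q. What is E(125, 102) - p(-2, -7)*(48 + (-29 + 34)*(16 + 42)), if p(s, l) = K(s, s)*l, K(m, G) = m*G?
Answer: 9589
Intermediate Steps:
K(m, G) = G*m
p(s, l) = l*s**2 (p(s, l) = (s*s)*l = s**2*l = l*s**2)
E(125, 102) - p(-2, -7)*(48 + (-29 + 34)*(16 + 42)) = 125 - (-7*(-2)**2)*(48 + (-29 + 34)*(16 + 42)) = 125 - (-7*4)*(48 + 5*58) = 125 - (-28)*(48 + 290) = 125 - (-28)*338 = 125 - 1*(-9464) = 125 + 9464 = 9589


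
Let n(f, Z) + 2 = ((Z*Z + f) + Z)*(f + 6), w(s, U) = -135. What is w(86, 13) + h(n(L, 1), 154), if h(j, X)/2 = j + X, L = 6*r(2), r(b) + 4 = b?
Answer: 289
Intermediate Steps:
r(b) = -4 + b
L = -12 (L = 6*(-4 + 2) = 6*(-2) = -12)
n(f, Z) = -2 + (6 + f)*(Z + f + Z²) (n(f, Z) = -2 + ((Z*Z + f) + Z)*(f + 6) = -2 + ((Z² + f) + Z)*(6 + f) = -2 + ((f + Z²) + Z)*(6 + f) = -2 + (Z + f + Z²)*(6 + f) = -2 + (6 + f)*(Z + f + Z²))
h(j, X) = 2*X + 2*j (h(j, X) = 2*(j + X) = 2*(X + j) = 2*X + 2*j)
w(86, 13) + h(n(L, 1), 154) = -135 + (2*154 + 2*(-2 + (-12)² + 6*1 + 6*(-12) + 6*1² + 1*(-12) - 12*1²)) = -135 + (308 + 2*(-2 + 144 + 6 - 72 + 6*1 - 12 - 12*1)) = -135 + (308 + 2*(-2 + 144 + 6 - 72 + 6 - 12 - 12)) = -135 + (308 + 2*58) = -135 + (308 + 116) = -135 + 424 = 289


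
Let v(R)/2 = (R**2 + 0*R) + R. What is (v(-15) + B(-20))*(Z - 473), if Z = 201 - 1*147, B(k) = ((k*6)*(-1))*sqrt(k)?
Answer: -175980 - 100560*I*sqrt(5) ≈ -1.7598e+5 - 2.2486e+5*I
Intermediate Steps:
v(R) = 2*R + 2*R**2 (v(R) = 2*((R**2 + 0*R) + R) = 2*((R**2 + 0) + R) = 2*(R**2 + R) = 2*(R + R**2) = 2*R + 2*R**2)
B(k) = -6*k**(3/2) (B(k) = ((6*k)*(-1))*sqrt(k) = (-6*k)*sqrt(k) = -6*k**(3/2))
Z = 54 (Z = 201 - 147 = 54)
(v(-15) + B(-20))*(Z - 473) = (2*(-15)*(1 - 15) - (-240)*I*sqrt(5))*(54 - 473) = (2*(-15)*(-14) - (-240)*I*sqrt(5))*(-419) = (420 + 240*I*sqrt(5))*(-419) = -175980 - 100560*I*sqrt(5)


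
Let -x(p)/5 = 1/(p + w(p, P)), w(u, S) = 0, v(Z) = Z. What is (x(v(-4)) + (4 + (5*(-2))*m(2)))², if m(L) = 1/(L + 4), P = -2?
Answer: 1849/144 ≈ 12.840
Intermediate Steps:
m(L) = 1/(4 + L)
x(p) = -5/p (x(p) = -5/(p + 0) = -5/p)
(x(v(-4)) + (4 + (5*(-2))*m(2)))² = (-5/(-4) + (4 + (5*(-2))/(4 + 2)))² = (-5*(-¼) + (4 - 10/6))² = (5/4 + (4 - 10*⅙))² = (5/4 + (4 - 5/3))² = (5/4 + 7/3)² = (43/12)² = 1849/144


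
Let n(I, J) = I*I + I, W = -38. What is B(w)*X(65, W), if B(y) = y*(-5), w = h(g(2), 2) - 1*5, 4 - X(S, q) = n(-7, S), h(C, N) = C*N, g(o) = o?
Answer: -190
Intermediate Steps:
n(I, J) = I + I**2 (n(I, J) = I**2 + I = I + I**2)
X(S, q) = -38 (X(S, q) = 4 - (-7)*(1 - 7) = 4 - (-7)*(-6) = 4 - 1*42 = 4 - 42 = -38)
w = -1 (w = 2*2 - 1*5 = 4 - 5 = -1)
B(y) = -5*y
B(w)*X(65, W) = -5*(-1)*(-38) = 5*(-38) = -190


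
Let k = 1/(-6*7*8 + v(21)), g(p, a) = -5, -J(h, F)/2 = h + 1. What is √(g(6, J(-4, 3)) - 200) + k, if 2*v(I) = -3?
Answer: -2/675 + I*√205 ≈ -0.002963 + 14.318*I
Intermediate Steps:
J(h, F) = -2 - 2*h (J(h, F) = -2*(h + 1) = -2*(1 + h) = -2 - 2*h)
v(I) = -3/2 (v(I) = (½)*(-3) = -3/2)
k = -2/675 (k = 1/(-6*7*8 - 3/2) = 1/(-42*8 - 3/2) = 1/(-336 - 3/2) = 1/(-675/2) = -2/675 ≈ -0.0029630)
√(g(6, J(-4, 3)) - 200) + k = √(-5 - 200) - 2/675 = √(-205) - 2/675 = I*√205 - 2/675 = -2/675 + I*√205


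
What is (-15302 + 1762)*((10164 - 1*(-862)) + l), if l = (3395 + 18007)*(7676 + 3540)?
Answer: -3250356317320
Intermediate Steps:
l = 240044832 (l = 21402*11216 = 240044832)
(-15302 + 1762)*((10164 - 1*(-862)) + l) = (-15302 + 1762)*((10164 - 1*(-862)) + 240044832) = -13540*((10164 + 862) + 240044832) = -13540*(11026 + 240044832) = -13540*240055858 = -3250356317320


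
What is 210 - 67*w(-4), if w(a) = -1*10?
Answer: 880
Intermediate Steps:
w(a) = -10
210 - 67*w(-4) = 210 - 67*(-10) = 210 + 670 = 880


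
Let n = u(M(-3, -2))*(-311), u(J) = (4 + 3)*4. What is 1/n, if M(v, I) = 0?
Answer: -1/8708 ≈ -0.00011484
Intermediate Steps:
u(J) = 28 (u(J) = 7*4 = 28)
n = -8708 (n = 28*(-311) = -8708)
1/n = 1/(-8708) = -1/8708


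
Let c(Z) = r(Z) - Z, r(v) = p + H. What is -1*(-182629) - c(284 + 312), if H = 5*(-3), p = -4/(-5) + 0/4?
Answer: 916196/5 ≈ 1.8324e+5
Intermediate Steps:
p = ⅘ (p = -4*(-⅕) + 0*(¼) = ⅘ + 0 = ⅘ ≈ 0.80000)
H = -15
r(v) = -71/5 (r(v) = ⅘ - 15 = -71/5)
c(Z) = -71/5 - Z
-1*(-182629) - c(284 + 312) = -1*(-182629) - (-71/5 - (284 + 312)) = 182629 - (-71/5 - 1*596) = 182629 - (-71/5 - 596) = 182629 - 1*(-3051/5) = 182629 + 3051/5 = 916196/5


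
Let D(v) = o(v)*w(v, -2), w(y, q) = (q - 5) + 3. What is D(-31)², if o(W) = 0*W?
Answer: 0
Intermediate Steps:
o(W) = 0
w(y, q) = -2 + q (w(y, q) = (-5 + q) + 3 = -2 + q)
D(v) = 0 (D(v) = 0*(-2 - 2) = 0*(-4) = 0)
D(-31)² = 0² = 0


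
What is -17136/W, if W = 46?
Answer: -8568/23 ≈ -372.52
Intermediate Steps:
-17136/W = -17136/46 = -816*21/46 = -8568/23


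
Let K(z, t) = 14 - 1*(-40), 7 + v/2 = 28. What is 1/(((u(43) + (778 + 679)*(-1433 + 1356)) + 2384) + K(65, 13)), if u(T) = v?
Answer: -1/109709 ≈ -9.1150e-6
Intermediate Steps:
v = 42 (v = -14 + 2*28 = -14 + 56 = 42)
u(T) = 42
K(z, t) = 54 (K(z, t) = 14 + 40 = 54)
1/(((u(43) + (778 + 679)*(-1433 + 1356)) + 2384) + K(65, 13)) = 1/(((42 + (778 + 679)*(-1433 + 1356)) + 2384) + 54) = 1/(((42 + 1457*(-77)) + 2384) + 54) = 1/(((42 - 112189) + 2384) + 54) = 1/((-112147 + 2384) + 54) = 1/(-109763 + 54) = 1/(-109709) = -1/109709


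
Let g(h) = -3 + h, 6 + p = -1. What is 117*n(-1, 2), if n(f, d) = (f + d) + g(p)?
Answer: -1053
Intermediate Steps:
p = -7 (p = -6 - 1 = -7)
n(f, d) = -10 + d + f (n(f, d) = (f + d) + (-3 - 7) = (d + f) - 10 = -10 + d + f)
117*n(-1, 2) = 117*(-10 + 2 - 1) = 117*(-9) = -1053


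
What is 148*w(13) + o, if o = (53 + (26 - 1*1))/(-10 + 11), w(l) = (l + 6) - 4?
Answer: 2298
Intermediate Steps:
w(l) = 2 + l (w(l) = (6 + l) - 4 = 2 + l)
o = 78 (o = (53 + (26 - 1))/1 = (53 + 25)*1 = 78*1 = 78)
148*w(13) + o = 148*(2 + 13) + 78 = 148*15 + 78 = 2220 + 78 = 2298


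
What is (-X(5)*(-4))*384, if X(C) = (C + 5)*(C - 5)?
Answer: 0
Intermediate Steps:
X(C) = (-5 + C)*(5 + C) (X(C) = (5 + C)*(-5 + C) = (-5 + C)*(5 + C))
(-X(5)*(-4))*384 = (-(-25 + 5²)*(-4))*384 = (-(-25 + 25)*(-4))*384 = (-1*0*(-4))*384 = (0*(-4))*384 = 0*384 = 0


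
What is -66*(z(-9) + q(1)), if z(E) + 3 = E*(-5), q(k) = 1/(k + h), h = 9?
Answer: -13893/5 ≈ -2778.6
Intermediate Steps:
q(k) = 1/(9 + k) (q(k) = 1/(k + 9) = 1/(9 + k))
z(E) = -3 - 5*E (z(E) = -3 + E*(-5) = -3 - 5*E)
-66*(z(-9) + q(1)) = -66*((-3 - 5*(-9)) + 1/(9 + 1)) = -66*((-3 + 45) + 1/10) = -66*(42 + ⅒) = -66*421/10 = -13893/5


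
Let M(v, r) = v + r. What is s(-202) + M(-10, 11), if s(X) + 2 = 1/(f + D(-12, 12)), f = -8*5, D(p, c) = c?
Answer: -29/28 ≈ -1.0357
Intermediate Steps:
f = -40
M(v, r) = r + v
s(X) = -57/28 (s(X) = -2 + 1/(-40 + 12) = -2 + 1/(-28) = -2 - 1/28 = -57/28)
s(-202) + M(-10, 11) = -57/28 + (11 - 10) = -57/28 + 1 = -29/28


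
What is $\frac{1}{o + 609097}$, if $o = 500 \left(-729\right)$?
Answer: $\frac{1}{244597} \approx 4.0884 \cdot 10^{-6}$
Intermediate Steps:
$o = -364500$
$\frac{1}{o + 609097} = \frac{1}{-364500 + 609097} = \frac{1}{244597}$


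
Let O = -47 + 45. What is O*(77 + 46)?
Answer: -246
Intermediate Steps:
O = -2
O*(77 + 46) = -2*(77 + 46) = -2*123 = -246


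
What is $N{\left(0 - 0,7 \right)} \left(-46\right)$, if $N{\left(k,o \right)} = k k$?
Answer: $0$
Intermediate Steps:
$N{\left(k,o \right)} = k^{2}$
$N{\left(0 - 0,7 \right)} \left(-46\right) = \left(0 - 0\right)^{2} \left(-46\right) = \left(0 + 0\right)^{2} \left(-46\right) = 0^{2} \left(-46\right) = 0 \left(-46\right) = 0$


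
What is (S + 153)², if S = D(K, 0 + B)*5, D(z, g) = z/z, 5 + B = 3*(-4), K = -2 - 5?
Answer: 24964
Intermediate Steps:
K = -7
B = -17 (B = -5 + 3*(-4) = -5 - 12 = -17)
D(z, g) = 1
S = 5 (S = 1*5 = 5)
(S + 153)² = (5 + 153)² = 158² = 24964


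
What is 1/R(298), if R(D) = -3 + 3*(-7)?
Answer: -1/24 ≈ -0.041667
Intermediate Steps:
R(D) = -24 (R(D) = -3 - 21 = -24)
1/R(298) = 1/(-24) = -1/24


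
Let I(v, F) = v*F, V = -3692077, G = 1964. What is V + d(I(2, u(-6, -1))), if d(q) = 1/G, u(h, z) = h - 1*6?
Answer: -7251239227/1964 ≈ -3.6921e+6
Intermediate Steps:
u(h, z) = -6 + h (u(h, z) = h - 6 = -6 + h)
I(v, F) = F*v
d(q) = 1/1964
V + d(I(2, u(-6, -1))) = -3692077 + 1/1964 = -7251239227/1964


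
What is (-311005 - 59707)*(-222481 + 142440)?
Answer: 29672159192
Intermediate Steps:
(-311005 - 59707)*(-222481 + 142440) = -370712*(-80041) = 29672159192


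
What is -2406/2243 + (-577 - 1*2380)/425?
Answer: -7655101/953275 ≈ -8.0303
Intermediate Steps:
-2406/2243 + (-577 - 1*2380)/425 = -2406*1/2243 + (-577 - 2380)*(1/425) = -2406/2243 - 2957*1/425 = -2406/2243 - 2957/425 = -7655101/953275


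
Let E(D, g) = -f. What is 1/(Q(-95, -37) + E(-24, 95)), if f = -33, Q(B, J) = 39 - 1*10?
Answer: 1/62 ≈ 0.016129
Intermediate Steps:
Q(B, J) = 29 (Q(B, J) = 39 - 10 = 29)
E(D, g) = 33 (E(D, g) = -1*(-33) = 33)
1/(Q(-95, -37) + E(-24, 95)) = 1/(29 + 33) = 1/62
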